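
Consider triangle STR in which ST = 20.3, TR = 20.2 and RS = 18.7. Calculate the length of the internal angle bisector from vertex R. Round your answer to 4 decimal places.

By the law of cosines, cos R = (TR² + RS² − ST²) / (2·TR·RS) ≈ 0.45751, so ∠R ≈ 62.77°.
The bisector from R has length 2·TR·RS·cos(∠R/2)/(TR+RS) ≈ 16.579.

16.5792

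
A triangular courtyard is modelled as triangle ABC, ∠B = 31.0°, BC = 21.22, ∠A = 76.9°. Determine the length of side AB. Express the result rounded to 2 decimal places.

20.73

The third angle is ∠C = 180° − ∠A − ∠B = 72.10°.
Law of sines: AB = BC·sin C/sin A ≈ 20.732.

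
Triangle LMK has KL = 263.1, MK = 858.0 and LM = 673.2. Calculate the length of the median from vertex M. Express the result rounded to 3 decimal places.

m_M ≈ 759.852

Median from M: ½√(2·LM² + 2·MK² − KL²) ≈ 759.85.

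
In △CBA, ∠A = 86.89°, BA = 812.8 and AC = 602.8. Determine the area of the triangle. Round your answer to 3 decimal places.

Area = ½·BA·AC·sin A ≈ 2.4462e+05.

244617.121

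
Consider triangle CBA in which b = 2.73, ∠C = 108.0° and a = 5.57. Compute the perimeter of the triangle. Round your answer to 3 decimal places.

By the law of cosines, c² = b² + a² − 2·b·a·cos C = 47.876, so c ≈ 6.9192.
Semiperimeter s = (6.9192+2.73+5.57)/2 = 7.6096.
Perimeter = 6.9192 + 2.73 + 5.57 = 15.219.

perimeter ≈ 15.219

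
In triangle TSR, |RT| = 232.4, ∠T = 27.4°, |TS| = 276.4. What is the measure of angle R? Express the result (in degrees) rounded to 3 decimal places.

95.832

By the law of cosines, |SR|² = |RT|² + |TS|² − 2·|RT|·|TS|·cos T = 16348, so |SR| ≈ 127.86.
Law of cosines again: cos R = (|SR|² + |RT|² − |TS|²)/(2·|SR|·|RT|) ≈ -0.10161, so ∠R ≈ 95.83°.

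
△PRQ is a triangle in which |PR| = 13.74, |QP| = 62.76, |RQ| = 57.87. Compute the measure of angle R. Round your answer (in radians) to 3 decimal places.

1.826

By the law of cosines, cos R = (|PR|² + |RQ|² − |QP|²) / (2·|PR|·|RQ|) ≈ -0.25222, so ∠R ≈ 1.826 rad.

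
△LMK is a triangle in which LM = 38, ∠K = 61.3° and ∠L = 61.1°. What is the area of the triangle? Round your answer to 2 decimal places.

The third angle is ∠M = 180° − ∠K − ∠L = 57.60°.
Law of sines: MK = LM·sin L/sin K ≈ 37.927.
Law of sines: KL = LM·sin M/sin K ≈ 36.578.
Area = ½·LM·MK·sin M ≈ 608.44.

area ≈ 608.44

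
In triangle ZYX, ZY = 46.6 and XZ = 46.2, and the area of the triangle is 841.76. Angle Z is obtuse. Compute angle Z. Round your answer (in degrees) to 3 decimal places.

From area = ½·XZ·ZY·sin Z, we get sin Z = 2·area/(XZ·ZY) ≈ 0.78197.
Taking the obtuse solution, ∠Z ≈ 128.56°.

128.559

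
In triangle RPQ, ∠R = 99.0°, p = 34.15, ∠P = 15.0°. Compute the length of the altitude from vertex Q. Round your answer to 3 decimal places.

h_Q ≈ 33.730

The third angle is ∠Q = 180° − ∠R − ∠P = 66.00°.
Law of sines: r = p·sin R/sin P ≈ 130.32.
Law of sines: q = p·sin Q/sin P ≈ 120.54.
Area = ½·p·r·sin Q ≈ 2032.8.
The altitude from Q has length 2·area/q ≈ 33.73.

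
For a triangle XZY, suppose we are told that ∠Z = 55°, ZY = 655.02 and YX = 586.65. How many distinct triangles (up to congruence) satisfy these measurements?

2

ZY·sin Z = 655.02·sin(55°) ≈ 536.6.
Since ZY sin Z < YX < ZY (536.6 < 586.65 < 655.02), two triangles exist.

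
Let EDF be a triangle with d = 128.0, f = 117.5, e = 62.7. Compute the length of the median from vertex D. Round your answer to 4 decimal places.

Median from D: ½√(2·f² + 2·e² − d²) ≈ 69.085.

69.0852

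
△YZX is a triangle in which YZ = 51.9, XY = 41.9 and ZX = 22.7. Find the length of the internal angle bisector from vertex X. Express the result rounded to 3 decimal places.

t_X ≈ 18.363

By the law of cosines, cos X = (ZX² + XY² − YZ²) / (2·ZX·XY) ≈ -0.22221, so ∠X ≈ 102.84°.
The bisector from X has length 2·ZX·XY·cos(∠X/2)/(ZX+XY) ≈ 18.363.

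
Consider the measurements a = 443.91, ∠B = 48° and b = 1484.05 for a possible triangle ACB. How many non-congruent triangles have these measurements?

1

a·sin B = 443.91·sin(48°) ≈ 329.9.
Since b ≥ a, exactly one triangle exists.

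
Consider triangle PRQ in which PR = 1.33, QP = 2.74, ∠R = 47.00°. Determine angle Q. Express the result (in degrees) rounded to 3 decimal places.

∠Q ≈ 20.793°

Law of sines: sin Q = PR·sin R/QP ≈ 0.35500.
Since QP ≥ PR, only the acute value applies: ∠Q ≈ 20.79°.
Then ∠P = 180° − ∠R − ∠Q ≈ 112.21°.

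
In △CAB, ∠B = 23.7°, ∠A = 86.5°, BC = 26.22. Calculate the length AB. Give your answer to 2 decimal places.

The third angle is ∠C = 180° − ∠A − ∠B = 69.80°.
Law of sines: AB = BC·sin C/sin A ≈ 24.653.

24.65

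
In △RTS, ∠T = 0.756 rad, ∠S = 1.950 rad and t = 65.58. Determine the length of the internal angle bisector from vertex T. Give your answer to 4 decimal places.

t_T ≈ 51.5587

The third angle is ∠R = π − ∠T − ∠S = 0.436 rad.
Law of sines: r = t·sin R/sin T ≈ 40.336.
Law of sines: s = t·sin S/sin T ≈ 88.804.
The bisector from T has length 2·s·r·cos(∠T/2)/(s+r) ≈ 51.559.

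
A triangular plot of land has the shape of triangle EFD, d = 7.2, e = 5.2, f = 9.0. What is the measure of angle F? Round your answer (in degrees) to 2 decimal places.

By the law of cosines, cos F = (d² + e² − f²) / (2·d·e) ≈ -0.02831, so ∠F ≈ 91.62°.

∠F ≈ 91.62°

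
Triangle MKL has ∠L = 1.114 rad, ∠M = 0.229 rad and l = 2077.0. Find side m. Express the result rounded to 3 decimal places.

525.351

The third angle is ∠K = π − ∠L − ∠M = 1.799 rad.
Law of sines: m = l·sin M/sin L ≈ 525.35.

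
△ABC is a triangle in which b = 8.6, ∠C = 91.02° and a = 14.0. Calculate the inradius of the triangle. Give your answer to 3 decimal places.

3.074

By the law of cosines, c² = a² + b² − 2·a·b·cos C = 274.25, so c ≈ 16.56.
Area = ½·a·b·sin C ≈ 60.19.
Semiperimeter s = (14+8.6+16.56)/2 = 19.58.
Inradius = area/s = 60.19/19.58 ≈ 3.074.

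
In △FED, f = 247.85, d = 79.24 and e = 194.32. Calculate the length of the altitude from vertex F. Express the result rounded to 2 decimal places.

h_F ≈ 51.27

Semiperimeter s = (247.85 + 194.32 + 79.24)/2 = 260.7.
Heron's formula: area = √(260.7·12.855·66.385·181.46) ≈ 6353.9.
The altitude from F has length 2·area/f ≈ 51.272.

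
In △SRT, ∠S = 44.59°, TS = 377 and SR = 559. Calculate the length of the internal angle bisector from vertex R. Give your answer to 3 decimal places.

By the law of cosines, RT² = TS² + SR² − 2·TS·SR·cos S = 1.5445e+05, so RT ≈ 393.
Law of cosines again: cos R = (SR² + RT² − TS²)/(2·SR·RT) ≈ 0.73924, so ∠R ≈ 42.33°.
The bisector from R has length 2·SR·RT·cos(∠R/2)/(SR+RT) ≈ 430.39.

430.390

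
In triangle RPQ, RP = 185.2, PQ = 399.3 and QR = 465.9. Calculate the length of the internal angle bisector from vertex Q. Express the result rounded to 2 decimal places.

By the law of cosines, cos Q = (PQ² + QR² − RP²) / (2·PQ·QR) ≈ 0.91974, so ∠Q ≈ 23.11°.
The bisector from Q has length 2·PQ·QR·cos(∠Q/2)/(PQ+QR) ≈ 421.32.

t_Q ≈ 421.32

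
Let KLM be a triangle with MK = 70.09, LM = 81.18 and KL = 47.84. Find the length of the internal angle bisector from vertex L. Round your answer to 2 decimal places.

52.32

By the law of cosines, cos L = (KL² + LM² − MK²) / (2·KL·LM) ≈ 0.51063, so ∠L ≈ 59.29°.
The bisector from L has length 2·KL·LM·cos(∠L/2)/(KL+LM) ≈ 52.321.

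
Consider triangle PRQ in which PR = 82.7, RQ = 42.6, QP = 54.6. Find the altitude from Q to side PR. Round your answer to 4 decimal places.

Semiperimeter s = (42.6 + 54.6 + 82.7)/2 = 89.95.
Heron's formula: area = √(89.95·47.35·35.35·7.25) ≈ 1044.8.
The altitude from Q has length 2·area/PR ≈ 25.267.

h_Q ≈ 25.2667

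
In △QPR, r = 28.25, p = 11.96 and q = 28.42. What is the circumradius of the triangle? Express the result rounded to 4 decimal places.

By the law of cosines, cos Q = (p² + r² − q²) / (2·p·r) ≈ 0.19742, so ∠Q ≈ 1.372 rad.
Circumradius = q/(2 sin Q) ≈ 14.495.

14.4953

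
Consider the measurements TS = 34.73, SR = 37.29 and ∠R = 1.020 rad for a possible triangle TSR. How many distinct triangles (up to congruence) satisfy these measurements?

SR·sin R = 37.29·sin(1.020 rad) ≈ 31.78.
Since SR sin R < TS < SR (31.78 < 34.73 < 37.29), two triangles exist.

2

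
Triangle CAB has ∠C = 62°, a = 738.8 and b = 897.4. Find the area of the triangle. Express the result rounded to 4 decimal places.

292696.7385

Area = ½·a·b·sin C ≈ 2.927e+05.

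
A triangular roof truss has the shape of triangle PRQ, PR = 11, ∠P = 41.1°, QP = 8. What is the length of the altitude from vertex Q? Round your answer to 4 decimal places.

5.2590

By the law of cosines, RQ² = QP² + PR² − 2·QP·PR·cos P = 52.373, so RQ ≈ 7.2369.
Area = ½·QP·PR·sin P ≈ 28.925.
The altitude from Q has length 2·area/PR ≈ 5.259.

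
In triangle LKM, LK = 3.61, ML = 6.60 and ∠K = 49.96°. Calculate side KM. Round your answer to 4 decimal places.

Law of sines: sin M = LK·sin K/ML ≈ 0.41876.
Since ML ≥ LK, only the acute value applies: ∠M ≈ 24.76°.
Then ∠L = 180° − ∠K − ∠M ≈ 105.28°.
Law of sines gives KM = ML·sin L/sin K ≈ 8.3158.

8.3158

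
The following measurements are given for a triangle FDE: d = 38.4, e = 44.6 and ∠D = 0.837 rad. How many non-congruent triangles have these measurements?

2

e·sin D = 44.6·sin(0.837 rad) ≈ 33.12.
Since e sin D < d < e (33.12 < 38.4 < 44.6), two triangles exist.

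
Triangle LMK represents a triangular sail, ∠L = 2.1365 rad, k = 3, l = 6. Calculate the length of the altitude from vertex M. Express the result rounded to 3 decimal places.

Law of sines: sin K = k·sin L/l ≈ 0.42211.
Since l ≥ k, only the acute value applies: ∠K ≈ 0.4358 rad.
Then ∠M = π − ∠L − ∠K ≈ 0.5693 rad.
Law of sines gives m = l·sin M/sin L ≈ 3.8312.
Area = ½·l·k·sin M ≈ 4.8516.
The altitude from M has length 2·area/m ≈ 2.5326.

2.533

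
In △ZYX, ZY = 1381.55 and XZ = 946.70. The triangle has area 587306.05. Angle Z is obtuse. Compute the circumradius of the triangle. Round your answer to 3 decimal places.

From area = ½·XZ·ZY·sin Z, we get sin Z = 2·area/(XZ·ZY) ≈ 0.89808.
Taking the obtuse solution, ∠Z ≈ 116.09°.
Law of cosines then gives YX ≈ 1988.8.
Circumradius = YX/(2 sin Z) ≈ 1107.3.

1107.266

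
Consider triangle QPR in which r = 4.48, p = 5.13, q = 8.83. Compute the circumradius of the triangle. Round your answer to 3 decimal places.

By the law of cosines, cos Q = (p² + r² − q²) / (2·p·r) ≈ -0.68708, so ∠Q ≈ 133.40°.
Circumradius = q/(2 sin Q) ≈ 6.0764.

6.076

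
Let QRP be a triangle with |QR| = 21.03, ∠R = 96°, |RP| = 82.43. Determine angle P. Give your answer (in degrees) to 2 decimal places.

∠P ≈ 13.88°

By the law of cosines, |PQ|² = |QR|² + |RP|² − 2·|QR|·|RP|·cos R = 7599.4, so |PQ| ≈ 87.174.
Law of cosines again: cos P = (|RP|² + |PQ|² − |QR|²)/(2·|RP|·|PQ|) ≈ 0.97079, so ∠P ≈ 13.88°.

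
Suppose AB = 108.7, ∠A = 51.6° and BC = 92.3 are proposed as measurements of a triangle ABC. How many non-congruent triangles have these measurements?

2

AB·sin A = 108.7·sin(51.6°) ≈ 85.19.
Since AB sin A < BC < AB (85.19 < 92.3 < 108.7), two triangles exist.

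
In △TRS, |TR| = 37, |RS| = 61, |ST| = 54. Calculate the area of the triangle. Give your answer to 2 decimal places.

989.00

Semiperimeter s = (61 + 54 + 37)/2 = 76.
Heron's formula: area = √(76·15·22·39) ≈ 989.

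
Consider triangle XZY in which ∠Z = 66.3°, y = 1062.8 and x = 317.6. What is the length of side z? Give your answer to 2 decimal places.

979.32

By the law of cosines, z² = y² + x² − 2·y·x·cos Z = 9.5906e+05, so z ≈ 979.32.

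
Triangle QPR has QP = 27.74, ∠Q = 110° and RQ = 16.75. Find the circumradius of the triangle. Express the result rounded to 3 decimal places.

19.679

By the law of cosines, PR² = RQ² + QP² − 2·RQ·QP·cos Q = 1367.9, so PR ≈ 36.985.
Area = ½·RQ·QP·sin Q ≈ 218.31.
Circumradius = PR/(2 sin Q) ≈ 19.679.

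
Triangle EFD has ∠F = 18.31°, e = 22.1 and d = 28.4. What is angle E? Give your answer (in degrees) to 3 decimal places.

43.102

By the law of cosines, f² = d² + e² − 2·d·e·cos F = 103.24, so f ≈ 10.161.
Law of cosines again: cos E = (f² + d² − e²)/(2·f·d) ≈ 0.73014, so ∠E ≈ 43.10°.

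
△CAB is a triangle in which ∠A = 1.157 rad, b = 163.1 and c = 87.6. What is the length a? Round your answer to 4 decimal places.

By the law of cosines, a² = b² + c² − 2·b·c·cos A = 22786, so a ≈ 150.95.

150.9492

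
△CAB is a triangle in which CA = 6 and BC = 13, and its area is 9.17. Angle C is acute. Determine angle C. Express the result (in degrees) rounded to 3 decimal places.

From area = ½·BC·CA·sin C, we get sin C = 2·area/(BC·CA) ≈ 0.23513.
Taking the acute solution, ∠C ≈ 13.60°.

13.599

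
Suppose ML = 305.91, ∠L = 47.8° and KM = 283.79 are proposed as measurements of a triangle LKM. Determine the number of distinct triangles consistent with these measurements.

ML·sin L = 305.91·sin(47.8°) ≈ 226.6.
Since ML sin L < KM < ML (226.6 < 283.79 < 305.91), two triangles exist.

2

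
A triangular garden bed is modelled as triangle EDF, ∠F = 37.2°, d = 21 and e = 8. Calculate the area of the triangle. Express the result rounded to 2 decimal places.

50.79

Area = ½·e·d·sin F ≈ 50.786.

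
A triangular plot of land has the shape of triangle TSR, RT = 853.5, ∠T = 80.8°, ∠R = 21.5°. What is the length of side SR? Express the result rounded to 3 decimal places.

The third angle is ∠S = 180° − ∠R − ∠T = 77.70°.
Law of sines: SR = RT·sin T/sin S ≈ 862.31.

862.315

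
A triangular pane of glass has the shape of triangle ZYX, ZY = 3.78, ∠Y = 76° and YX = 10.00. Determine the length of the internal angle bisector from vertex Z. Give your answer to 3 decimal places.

By the law of cosines, XZ² = ZY² + YX² − 2·ZY·YX·cos Y = 95.999, so XZ ≈ 9.7979.
Law of cosines again: cos Z = (XZ² + ZY² − YX²)/(2·XZ·ZY) ≈ 0.13888, so ∠Z ≈ 82.02°.
The bisector from Z has length 2·XZ·ZY·cos(∠Z/2)/(XZ+ZY) ≈ 4.1167.

4.117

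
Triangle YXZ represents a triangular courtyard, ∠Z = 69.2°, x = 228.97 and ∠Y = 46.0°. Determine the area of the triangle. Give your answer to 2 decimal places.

The third angle is ∠X = 180° − ∠Z − ∠Y = 64.80°.
Law of sines: y = x·sin Y/sin X ≈ 182.03.
Law of sines: z = x·sin Z/sin X ≈ 236.56.
Area = ½·x·y·sin Z ≈ 19482.

19481.68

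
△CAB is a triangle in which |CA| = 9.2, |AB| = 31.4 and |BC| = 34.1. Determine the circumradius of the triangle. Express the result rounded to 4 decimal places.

By the law of cosines, cos C = (|BC|² + |CA|² − |AB|²) / (2·|BC|·|CA|) ≈ 0.41676, so ∠C ≈ 65.37°.
Circumradius = |AB|/(2 sin C) ≈ 17.271.

R ≈ 17.2714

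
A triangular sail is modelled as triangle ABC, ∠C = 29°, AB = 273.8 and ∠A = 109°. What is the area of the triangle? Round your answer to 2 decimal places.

The third angle is ∠B = 180° − ∠C − ∠A = 42.00°.
Law of sines: BC = AB·sin A/sin C ≈ 533.99.
Law of sines: CA = AB·sin B/sin C ≈ 377.9.
Area = ½·AB·BC·sin B ≈ 48916.

48915.51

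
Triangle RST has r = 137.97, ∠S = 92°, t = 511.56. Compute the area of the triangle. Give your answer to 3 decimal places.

Area = ½·t·r·sin S ≈ 35268.

area ≈ 35268.469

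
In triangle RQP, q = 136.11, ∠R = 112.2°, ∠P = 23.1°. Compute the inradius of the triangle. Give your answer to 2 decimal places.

24.46

The third angle is ∠Q = 180° − ∠P − ∠R = 44.70°.
Law of sines: r = q·sin R/sin Q ≈ 179.16.
Law of sines: p = q·sin P/sin Q ≈ 75.919.
Area = ½·q·r·sin P ≈ 4783.7.
Semiperimeter s = (179.16+136.11+75.919)/2 = 195.59.
Inradius = area/s = 4783.7/195.59 ≈ 24.457.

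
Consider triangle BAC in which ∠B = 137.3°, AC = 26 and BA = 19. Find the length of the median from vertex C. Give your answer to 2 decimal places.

Law of sines: sin C = BA·sin B/AC ≈ 0.49558.
Since AC ≥ BA, only the acute value applies: ∠C ≈ 29.71°.
Then ∠A = 180° − ∠B − ∠C ≈ 12.99°.
Law of sines gives CB = AC·sin A/sin B ≈ 8.6193.
Median from C: ½√(2·AC² + 2·CB² − BA²) ≈ 16.879.

16.88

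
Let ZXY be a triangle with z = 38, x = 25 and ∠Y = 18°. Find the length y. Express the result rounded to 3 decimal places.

By the law of cosines, y² = z² + x² − 2·z·x·cos Y = 261.99, so y ≈ 16.186.

16.186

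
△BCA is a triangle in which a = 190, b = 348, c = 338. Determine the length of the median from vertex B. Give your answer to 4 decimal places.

211.8868

Median from B: ½√(2·c² + 2·a² − b²) ≈ 211.89.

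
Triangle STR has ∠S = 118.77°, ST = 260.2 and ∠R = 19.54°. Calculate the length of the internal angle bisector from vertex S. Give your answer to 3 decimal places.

The third angle is ∠T = 180° − ∠R − ∠S = 41.69°.
Law of sines: TR = ST·sin S/sin R ≈ 681.93.
Law of sines: RS = ST·sin T/sin R ≈ 517.42.
The bisector from S has length 2·RS·ST·cos(∠S/2)/(RS+ST) ≈ 176.34.

176.343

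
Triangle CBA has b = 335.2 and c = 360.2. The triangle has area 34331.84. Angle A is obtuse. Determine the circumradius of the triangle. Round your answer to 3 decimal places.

From area = ½·c·b·sin A, we get sin A = 2·area/(c·b) ≈ 0.56869.
Taking the obtuse solution, ∠A ≈ 145.34°.
Law of cosines then gives a ≈ 663.88.
Circumradius = a/(2 sin A) ≈ 583.68.

R ≈ 583.683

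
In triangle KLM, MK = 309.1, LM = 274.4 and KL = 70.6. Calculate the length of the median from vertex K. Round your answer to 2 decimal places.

Median from K: ½√(2·MK² + 2·KL² − LM²) ≈ 177.31.

m_K ≈ 177.31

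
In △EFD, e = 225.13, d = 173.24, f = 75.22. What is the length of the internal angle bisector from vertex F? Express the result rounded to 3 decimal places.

By the law of cosines, cos F = (d² + e² − f²) / (2·d·e) ≈ 0.96198, so ∠F ≈ 0.277 rad.
The bisector from F has length 2·d·e·cos(∠F/2)/(d+e) ≈ 193.94.

t_F ≈ 193.936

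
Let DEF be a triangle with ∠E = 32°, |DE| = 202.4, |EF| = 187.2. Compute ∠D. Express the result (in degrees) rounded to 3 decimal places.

∠D ≈ 66.252°

By the law of cosines, |FD|² = |DE|² + |EF|² − 2·|DE|·|EF|·cos E = 11746, so |FD| ≈ 108.38.
Law of cosines again: cos D = (|FD|² + |DE|² − |EF|²)/(2·|FD|·|DE|) ≈ 0.40272, so ∠D ≈ 66.25°.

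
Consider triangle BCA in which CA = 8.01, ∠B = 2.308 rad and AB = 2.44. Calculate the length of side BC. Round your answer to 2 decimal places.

Law of sines: sin C = AB·sin B/CA ≈ 0.22553.
Since CA ≥ AB, only the acute value applies: ∠C ≈ 0.227 rad.
Then ∠A = π − ∠B − ∠C ≈ 0.606 rad.
Law of sines gives BC = CA·sin A/sin B ≈ 6.1634.

6.16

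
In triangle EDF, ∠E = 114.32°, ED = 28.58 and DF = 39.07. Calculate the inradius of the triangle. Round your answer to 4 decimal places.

Law of sines: sin F = ED·sin E/DF ≈ 0.66659.
Since DF ≥ ED, only the acute value applies: ∠F ≈ 41.80°.
Then ∠D = 180° − ∠E − ∠F ≈ 23.88°.
Law of sines gives FE = DF·sin D/sin E ≈ 17.353.
Area = ½·DF·ED·sin D ≈ 225.97.
Semiperimeter s = (39.07+17.353+28.58)/2 = 42.502.
Inradius = area/s = 225.97/42.502 ≈ 5.3168.

r ≈ 5.3168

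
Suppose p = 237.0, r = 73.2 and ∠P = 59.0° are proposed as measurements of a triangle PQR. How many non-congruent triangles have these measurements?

r·sin P = 73.2·sin(59.0°) ≈ 62.74.
Since p ≥ r, exactly one triangle exists.

1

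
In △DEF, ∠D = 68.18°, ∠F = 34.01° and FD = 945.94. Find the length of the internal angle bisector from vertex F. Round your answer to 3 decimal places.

881.279

The third angle is ∠E = 180° − ∠F − ∠D = 77.81°.
Law of sines: EF = FD·sin D/sin E ≈ 898.43.
Law of sines: DE = FD·sin F/sin E ≈ 541.3.
The bisector from F has length 2·EF·FD·cos(∠F/2)/(EF+FD) ≈ 881.28.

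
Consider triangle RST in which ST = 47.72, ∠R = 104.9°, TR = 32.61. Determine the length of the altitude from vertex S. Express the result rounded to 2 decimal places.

h_S ≈ 26.53

Law of sines: sin S = TR·sin R/ST ≈ 0.66038.
Since ST ≥ TR, only the acute value applies: ∠S ≈ 41.33°.
Then ∠T = 180° − ∠R − ∠S ≈ 33.77°.
Law of sines gives RS = ST·sin T/sin R ≈ 27.449.
Area = ½·ST·TR·sin T ≈ 432.51.
The altitude from S has length 2·area/TR ≈ 26.526.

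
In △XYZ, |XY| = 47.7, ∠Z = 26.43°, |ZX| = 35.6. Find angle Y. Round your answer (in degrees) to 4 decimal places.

∠Y ≈ 19.4021°

Law of sines: sin Y = |ZX|·sin Z/|XY| ≈ 0.33220.
Since |XY| ≥ |ZX|, only the acute value applies: ∠Y ≈ 19.40°.
Then ∠X = 180° − ∠Z − ∠Y ≈ 134.17°.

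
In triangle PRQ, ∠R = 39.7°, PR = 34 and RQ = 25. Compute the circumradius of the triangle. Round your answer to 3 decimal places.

17.024

By the law of cosines, QP² = PR² + RQ² − 2·PR·RQ·cos R = 473.02, so QP ≈ 21.749.
Area = ½·PR·RQ·sin R ≈ 271.48.
Circumradius = QP/(2 sin R) ≈ 17.024.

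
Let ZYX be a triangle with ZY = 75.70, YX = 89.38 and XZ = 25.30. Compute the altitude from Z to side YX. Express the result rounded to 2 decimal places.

h_Z ≈ 19.42

Semiperimeter s = (89.38 + 25.3 + 75.7)/2 = 95.19.
Heron's formula: area = √(95.19·5.81·69.89·19.49) ≈ 867.95.
The altitude from Z has length 2·area/YX ≈ 19.422.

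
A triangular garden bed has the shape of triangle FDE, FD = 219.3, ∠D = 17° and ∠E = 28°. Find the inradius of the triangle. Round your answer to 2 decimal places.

r ≈ 30.86

The third angle is ∠F = 180° − ∠D − ∠E = 135.00°.
Law of sines: DE = FD·sin F/sin E ≈ 330.3.
Law of sines: EF = FD·sin D/sin E ≈ 136.57.
Area = ½·FD·DE·sin D ≈ 10589.
Semiperimeter s = (330.3+136.57+219.3)/2 = 343.09.
Inradius = area/s = 10589/343.09 ≈ 30.864.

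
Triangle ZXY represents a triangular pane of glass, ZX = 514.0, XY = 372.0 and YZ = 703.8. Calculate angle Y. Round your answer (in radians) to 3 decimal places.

∠Y ≈ 0.787 rad

By the law of cosines, cos Y = (XY² + YZ² − ZX²) / (2·XY·YZ) ≈ 0.70570, so ∠Y ≈ 0.787 rad.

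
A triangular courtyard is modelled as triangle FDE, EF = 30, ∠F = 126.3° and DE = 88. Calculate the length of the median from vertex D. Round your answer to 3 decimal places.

m_D ≈ 76.692

Law of sines: sin D = EF·sin F/DE ≈ 0.27475.
Since DE ≥ EF, only the acute value applies: ∠D ≈ 15.95°.
Then ∠E = 180° − ∠F − ∠D ≈ 37.75°.
Law of sines gives FD = DE·sin E/sin F ≈ 66.853.
Median from D: ½√(2·FD² + 2·DE² − EF²) ≈ 76.692.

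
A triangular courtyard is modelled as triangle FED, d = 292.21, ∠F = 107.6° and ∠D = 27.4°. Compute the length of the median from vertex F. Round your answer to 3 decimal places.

m_F ≈ 227.835

The third angle is ∠E = 180° − ∠D − ∠F = 45.00°.
Law of sines: f = d·sin F/sin D ≈ 605.24.
Law of sines: e = d·sin E/sin D ≈ 448.99.
Median from F: ½√(2·e² + 2·d² − f²) ≈ 227.83.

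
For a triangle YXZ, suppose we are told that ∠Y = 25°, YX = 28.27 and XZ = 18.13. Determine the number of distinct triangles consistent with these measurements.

2

YX·sin Y = 28.27·sin(25°) ≈ 11.95.
Since YX sin Y < XZ < YX (11.95 < 18.13 < 28.27), two triangles exist.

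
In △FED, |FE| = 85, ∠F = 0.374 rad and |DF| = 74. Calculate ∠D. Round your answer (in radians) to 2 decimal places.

By the law of cosines, |ED|² = |DF|² + |FE|² − 2·|DF|·|FE|·cos F = 990.61, so |ED| ≈ 31.474.
Law of cosines again: cos D = (|ED|² + |DF|² − |FE|²)/(2·|ED|·|DF|) ≈ -0.16281, so ∠D ≈ 1.734 rad.

∠D ≈ 1.73 rad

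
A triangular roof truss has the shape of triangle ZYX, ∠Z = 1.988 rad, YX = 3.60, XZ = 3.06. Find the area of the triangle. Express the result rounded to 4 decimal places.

Law of sines: sin Y = XZ·sin Z/YX ≈ 0.77709.
Since YX ≥ XZ, only the acute value applies: ∠Y ≈ 0.890 rad.
Then ∠X = π − ∠Z − ∠Y ≈ 0.264 rad.
Law of sines gives ZY = YX·sin X/sin Z ≈ 1.0259.
Area = ½·YX·XZ·sin X ≈ 1.4349.

1.4349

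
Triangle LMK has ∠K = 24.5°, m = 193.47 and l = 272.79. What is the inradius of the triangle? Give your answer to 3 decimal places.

36.974

By the law of cosines, k² = l² + m² − 2·l·m·cos K = 15796, so k ≈ 125.68.
Area = ½·l·m·sin K ≈ 10943.
Semiperimeter s = (272.79+193.47+125.68)/2 = 295.97.
Inradius = area/s = 10943/295.97 ≈ 36.974.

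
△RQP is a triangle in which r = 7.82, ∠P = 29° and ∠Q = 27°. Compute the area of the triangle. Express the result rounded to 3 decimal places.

8.118

The third angle is ∠R = 180° − ∠Q − ∠P = 124.00°.
Law of sines: q = r·sin Q/sin R ≈ 4.2823.
Law of sines: p = r·sin P/sin R ≈ 4.573.
Area = ½·r·q·sin P ≈ 8.1176.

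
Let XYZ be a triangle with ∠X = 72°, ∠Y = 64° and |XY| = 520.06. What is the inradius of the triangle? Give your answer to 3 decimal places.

r ≈ 174.709

The third angle is ∠Z = 180° − ∠X − ∠Y = 44.00°.
Law of sines: |YZ| = |XY|·sin X/sin Z ≈ 712.01.
Law of sines: |ZX| = |XY|·sin Y/sin Z ≈ 672.89.
Area = ½·|XY|·|YZ|·sin Y ≈ 1.6641e+05.
Semiperimeter s = (712.01+672.89+520.06)/2 = 952.48.
Inradius = area/s = 1.6641e+05/952.48 ≈ 174.71.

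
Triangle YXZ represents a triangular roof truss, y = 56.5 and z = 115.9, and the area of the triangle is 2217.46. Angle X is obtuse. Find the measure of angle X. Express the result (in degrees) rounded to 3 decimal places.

∠X ≈ 137.370°

From area = ½·z·y·sin X, we get sin X = 2·area/(z·y) ≈ 0.67726.
Taking the obtuse solution, ∠X ≈ 137.37°.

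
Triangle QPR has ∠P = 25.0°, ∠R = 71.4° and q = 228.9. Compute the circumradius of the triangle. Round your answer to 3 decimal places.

115.168

The third angle is ∠Q = 180° − ∠P − ∠R = 83.60°.
Law of sines: p = q·sin P/sin Q ≈ 97.344.
Law of sines: r = q·sin R/sin Q ≈ 218.3.
Circumradius = q/(2 sin Q) ≈ 115.17.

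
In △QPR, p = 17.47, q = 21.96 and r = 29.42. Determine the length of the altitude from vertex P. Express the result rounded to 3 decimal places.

Semiperimeter s = (21.96 + 17.47 + 29.42)/2 = 34.425.
Heron's formula: area = √(34.425·12.465·16.955·5.005) ≈ 190.82.
The altitude from P has length 2·area/p ≈ 21.846.

21.846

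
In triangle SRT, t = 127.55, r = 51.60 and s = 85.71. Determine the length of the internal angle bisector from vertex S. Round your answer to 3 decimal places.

t_S ≈ 71.240

By the law of cosines, cos S = (r² + t² − s²) / (2·r·t) ≈ 0.88014, so ∠S ≈ 28.34°.
The bisector from S has length 2·r·t·cos(∠S/2)/(r+t) ≈ 71.24.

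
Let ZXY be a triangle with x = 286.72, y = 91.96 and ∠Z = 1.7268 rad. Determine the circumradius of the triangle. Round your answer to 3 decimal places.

By the law of cosines, z² = x² + y² − 2·x·y·cos Z = 98858, so z ≈ 314.42.
Area = ½·x·y·sin Z ≈ 13023.
Circumradius = z/(2 sin Z) ≈ 159.14.

R ≈ 159.141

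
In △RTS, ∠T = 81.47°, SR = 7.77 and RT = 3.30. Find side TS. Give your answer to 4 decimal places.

Law of sines: sin S = RT·sin T/SR ≈ 0.42001.
Since SR ≥ RT, only the acute value applies: ∠S ≈ 24.84°.
Then ∠R = 180° − ∠T − ∠S ≈ 73.69°.
Law of sines gives TS = SR·sin R/sin T ≈ 7.5409.

7.5409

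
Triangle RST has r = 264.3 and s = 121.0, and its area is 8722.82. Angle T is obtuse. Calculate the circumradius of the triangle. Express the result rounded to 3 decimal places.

From area = ½·r·s·sin T, we get sin T = 2·area/(r·s) ≈ 0.54551.
Taking the obtuse solution, ∠T ≈ 146.94°.
Law of cosines then gives t ≈ 371.62.
Circumradius = t/(2 sin T) ≈ 340.62.

340.615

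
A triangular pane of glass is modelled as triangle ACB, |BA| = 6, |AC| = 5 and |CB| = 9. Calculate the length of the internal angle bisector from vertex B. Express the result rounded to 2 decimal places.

6.93

By the law of cosines, cos B = (|CB|² + |BA|² − |AC|²) / (2·|CB|·|BA|) ≈ 0.85185, so ∠B ≈ 31.59°.
The bisector from B has length 2·|CB|·|BA|·cos(∠B/2)/(|CB|+|BA|) ≈ 6.9282.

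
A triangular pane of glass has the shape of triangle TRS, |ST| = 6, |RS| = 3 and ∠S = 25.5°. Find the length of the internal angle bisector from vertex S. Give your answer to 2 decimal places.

3.90

By the law of cosines, |TR|² = |RS|² + |ST|² − 2·|RS|·|ST|·cos S = 12.507, so |TR| ≈ 3.5365.
The bisector from S has length 2·|RS|·|ST|·cos(∠S/2)/(|RS|+|ST|) ≈ 3.9014.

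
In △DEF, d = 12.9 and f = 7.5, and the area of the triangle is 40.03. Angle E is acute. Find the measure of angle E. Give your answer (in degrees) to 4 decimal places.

∠E ≈ 55.8421°

From area = ½·f·d·sin E, we get sin E = 2·area/(f·d) ≈ 0.82749.
Taking the acute solution, ∠E ≈ 55.84°.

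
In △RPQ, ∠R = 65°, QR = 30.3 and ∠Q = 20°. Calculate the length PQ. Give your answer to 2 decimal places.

27.57

The third angle is ∠P = 180° − ∠Q − ∠R = 95.00°.
Law of sines: PQ = QR·sin R/sin P ≈ 27.566.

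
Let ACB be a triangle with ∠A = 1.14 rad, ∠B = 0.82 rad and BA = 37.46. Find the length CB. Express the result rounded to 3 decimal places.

The third angle is ∠C = π − ∠B − ∠A = 1.182 rad.
Law of sines: CB = BA·sin A/sin C ≈ 36.789.

36.789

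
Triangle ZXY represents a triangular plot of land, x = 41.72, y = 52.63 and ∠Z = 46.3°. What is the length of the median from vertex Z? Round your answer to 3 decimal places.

By the law of cosines, z² = x² + y² − 2·x·y·cos Z = 1476.5, so z ≈ 38.425.
Median from Z: ½√(2·x² + 2·y² − z²) ≈ 43.429.

m_Z ≈ 43.429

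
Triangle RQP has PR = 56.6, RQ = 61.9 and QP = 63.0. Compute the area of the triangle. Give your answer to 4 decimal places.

1575.1542

Semiperimeter s = (63 + 56.6 + 61.9)/2 = 90.75.
Heron's formula: area = √(90.75·27.75·34.15·28.85) ≈ 1575.2.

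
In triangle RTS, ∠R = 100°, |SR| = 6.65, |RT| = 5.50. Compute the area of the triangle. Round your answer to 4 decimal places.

Area = ½·|SR|·|RT|·sin R ≈ 18.01.

area ≈ 18.0097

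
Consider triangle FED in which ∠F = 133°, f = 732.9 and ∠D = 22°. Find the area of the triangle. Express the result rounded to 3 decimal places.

The third angle is ∠E = 180° − ∠D − ∠F = 25.00°.
Law of sines: e = f·sin E/sin F ≈ 423.51.
Law of sines: d = f·sin D/sin F ≈ 375.4.
Area = ½·f·e·sin D ≈ 58137.

58137.407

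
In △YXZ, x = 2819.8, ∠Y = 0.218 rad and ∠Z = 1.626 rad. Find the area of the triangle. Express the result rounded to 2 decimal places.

area ≈ 891598.48

The third angle is ∠X = π − ∠Z − ∠Y = 1.298 rad.
Law of sines: y = x·sin Y/sin X ≈ 633.35.
Law of sines: z = x·sin Z/sin X ≈ 2923.9.
Area = ½·x·y·sin Z ≈ 8.916e+05.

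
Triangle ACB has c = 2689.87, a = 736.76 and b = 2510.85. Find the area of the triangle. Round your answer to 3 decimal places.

Semiperimeter s = (736.76 + 2689.9 + 2510.8)/2 = 2968.7.
Heron's formula: area = √(2968.7·2232·278.87·457.89) ≈ 9.1984e+05.

area ≈ 919840.885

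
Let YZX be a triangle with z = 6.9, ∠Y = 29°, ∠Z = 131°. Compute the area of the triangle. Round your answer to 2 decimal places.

The third angle is ∠X = 180° − ∠Y − ∠Z = 20.00°.
Law of sines: y = z·sin Y/sin Z ≈ 4.4324.
Law of sines: x = z·sin X/sin Z ≈ 3.1269.
Area = ½·z·y·sin X ≈ 5.2301.

area ≈ 5.23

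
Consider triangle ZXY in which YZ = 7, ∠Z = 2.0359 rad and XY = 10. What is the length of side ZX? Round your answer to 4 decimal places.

Law of sines: sin X = YZ·sin Z/XY ≈ 0.62564.
Since XY ≥ YZ, only the acute value applies: ∠X ≈ 0.6760 rad.
Then ∠Y = π − ∠Z − ∠X ≈ 0.4297 rad.
Law of sines gives ZX = XY·sin Y/sin Z ≈ 4.6615.

4.6615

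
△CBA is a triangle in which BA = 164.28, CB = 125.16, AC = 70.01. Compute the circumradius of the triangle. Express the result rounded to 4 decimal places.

R ≈ 88.2799

By the law of cosines, cos C = (AC² + CB² − BA²) / (2·AC·CB) ≈ -0.36642, so ∠C ≈ 111.50°.
Circumradius = BA/(2 sin C) ≈ 88.28.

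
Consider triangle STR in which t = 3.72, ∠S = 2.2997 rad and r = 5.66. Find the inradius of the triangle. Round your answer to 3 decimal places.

By the law of cosines, s² = t² + r² − 2·t·r·cos S = 73.922, so s ≈ 8.5978.
Area = ½·t·r·sin S ≈ 7.8526.
Semiperimeter p = (8.5978+3.72+5.66)/2 = 8.9889.
Inradius = area/p = 7.8526/8.9889 ≈ 0.87359.

0.874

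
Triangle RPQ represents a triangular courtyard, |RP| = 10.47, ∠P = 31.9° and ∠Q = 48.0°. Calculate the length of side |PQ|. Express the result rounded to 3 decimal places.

The third angle is ∠R = 180° − ∠P − ∠Q = 100.10°.
Law of sines: |PQ| = |RP|·sin R/sin Q ≈ 13.87.

13.870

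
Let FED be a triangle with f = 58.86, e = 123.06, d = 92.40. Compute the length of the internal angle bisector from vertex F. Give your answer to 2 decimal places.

t_F ≈ 102.58

By the law of cosines, cos F = (e² + d² − f²) / (2·e·d) ≈ 0.88899, so ∠F ≈ 0.476 rad.
The bisector from F has length 2·e·d·cos(∠F/2)/(e+d) ≈ 102.58.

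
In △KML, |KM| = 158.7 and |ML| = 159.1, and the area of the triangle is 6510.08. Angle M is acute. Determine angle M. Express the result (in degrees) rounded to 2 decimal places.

From area = ½·|KM|·|ML|·sin M, we get sin M = 2·area/(|KM|·|ML|) ≈ 0.51567.
Taking the acute solution, ∠M ≈ 31.04°.

∠M ≈ 31.04°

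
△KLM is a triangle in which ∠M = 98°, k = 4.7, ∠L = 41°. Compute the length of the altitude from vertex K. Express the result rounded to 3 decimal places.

The third angle is ∠K = 180° − ∠L − ∠M = 41.00°.
Law of sines: l = k·sin L/sin K ≈ 4.7.
Law of sines: m = k·sin M/sin K ≈ 7.0943.
Area = ½·k·l·sin M ≈ 10.938.
The altitude from K has length 2·area/k ≈ 4.6543.

4.654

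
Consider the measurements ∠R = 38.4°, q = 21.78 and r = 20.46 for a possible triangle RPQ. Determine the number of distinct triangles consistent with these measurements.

q·sin R = 21.78·sin(38.4°) ≈ 13.53.
Since q sin R < r < q (13.53 < 20.46 < 21.78), two triangles exist.

2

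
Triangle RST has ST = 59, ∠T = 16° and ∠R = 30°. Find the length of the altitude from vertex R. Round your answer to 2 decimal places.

The third angle is ∠S = 180° − ∠T − ∠R = 134.00°.
Law of sines: TR = ST·sin S/sin R ≈ 84.882.
Law of sines: RS = ST·sin T/sin R ≈ 32.525.
Area = ½·ST·TR·sin T ≈ 690.2.
The altitude from R has length 2·area/ST ≈ 23.397.

23.40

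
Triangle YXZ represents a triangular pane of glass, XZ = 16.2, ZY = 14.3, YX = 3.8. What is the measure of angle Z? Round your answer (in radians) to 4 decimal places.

By the law of cosines, cos Z = (XZ² + ZY² − YX²) / (2·XZ·ZY) ≈ 0.97663, so ∠Z ≈ 0.2166 rad.

∠Z ≈ 0.2166 rad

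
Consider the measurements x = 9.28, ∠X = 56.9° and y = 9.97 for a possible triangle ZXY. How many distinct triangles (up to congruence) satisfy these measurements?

y·sin X = 9.97·sin(56.9°) ≈ 8.352.
Since y sin X < x < y (8.352 < 9.28 < 9.97), two triangles exist.

2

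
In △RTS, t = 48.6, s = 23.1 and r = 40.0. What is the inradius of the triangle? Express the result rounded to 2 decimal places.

8.21

Semiperimeter p = (40 + 48.6 + 23.1)/2 = 55.85.
Heron's formula: area = √(55.85·15.85·7.25·32.75) ≈ 458.46.
Inradius = area/p = 458.46/55.85 ≈ 8.2088.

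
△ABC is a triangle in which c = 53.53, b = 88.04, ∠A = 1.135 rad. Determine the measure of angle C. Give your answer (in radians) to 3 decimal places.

By the law of cosines, a² = b² + c² − 2·b·c·cos A = 6637.7, so a ≈ 81.472.
Law of cosines again: cos C = (a² + b² − c²)/(2·a·b) ≈ 0.80326, so ∠C ≈ 0.638 rad.

∠C ≈ 0.638 rad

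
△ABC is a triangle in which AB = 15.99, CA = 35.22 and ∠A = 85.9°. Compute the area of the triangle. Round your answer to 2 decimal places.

Area = ½·CA·AB·sin A ≈ 280.86.

area ≈ 280.86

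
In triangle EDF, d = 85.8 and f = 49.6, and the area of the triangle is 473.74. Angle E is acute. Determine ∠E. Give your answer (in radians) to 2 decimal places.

From area = ½·d·f·sin E, we get sin E = 2·area/(d·f) ≈ 0.22264.
Taking the acute solution, ∠E ≈ 0.2245 rad.

∠E ≈ 0.22 rad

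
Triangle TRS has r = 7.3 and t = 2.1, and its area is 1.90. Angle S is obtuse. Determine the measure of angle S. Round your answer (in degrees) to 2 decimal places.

165.65

From area = ½·t·r·sin S, we get sin S = 2·area/(t·r) ≈ 0.24788.
Taking the obtuse solution, ∠S ≈ 165.65°.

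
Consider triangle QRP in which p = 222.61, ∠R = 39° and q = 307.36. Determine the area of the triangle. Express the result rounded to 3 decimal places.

21529.494

Area = ½·p·q·sin R ≈ 21529.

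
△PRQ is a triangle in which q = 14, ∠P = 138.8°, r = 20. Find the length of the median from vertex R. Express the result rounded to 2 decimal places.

m_R ≈ 22.51

By the law of cosines, p² = r² + q² − 2·r·q·cos P = 1017.4, so p ≈ 31.896.
Median from R: ½√(2·q² + 2·p² − r²) ≈ 22.509.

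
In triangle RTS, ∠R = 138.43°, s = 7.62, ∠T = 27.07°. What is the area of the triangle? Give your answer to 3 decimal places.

35.013

The third angle is ∠S = 180° − ∠R − ∠T = 14.50°.
Law of sines: r = s·sin R/sin S ≈ 20.194.
Law of sines: t = s·sin T/sin S ≈ 13.85.
Area = ½·s·r·sin T ≈ 35.013.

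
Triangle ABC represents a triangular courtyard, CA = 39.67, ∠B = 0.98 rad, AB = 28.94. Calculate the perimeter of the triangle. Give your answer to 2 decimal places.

Law of sines: sin C = AB·sin B/CA ≈ 0.60586.
Since CA ≥ AB, only the acute value applies: ∠C ≈ 0.651 rad.
Then ∠A = π − ∠B − ∠C ≈ 1.511 rad.
Law of sines gives BC = CA·sin A/sin B ≈ 47.68.
Semiperimeter s = (47.68+39.67+28.94)/2 = 58.145.
Perimeter = 47.68 + 39.67 + 28.94 = 116.29.

perimeter ≈ 116.29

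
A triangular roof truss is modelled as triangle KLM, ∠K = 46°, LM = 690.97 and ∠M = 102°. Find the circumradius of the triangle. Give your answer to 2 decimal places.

R ≈ 480.28

The third angle is ∠L = 180° − ∠M − ∠K = 32.00°.
Law of sines: MK = LM·sin L/sin K ≈ 509.02.
Law of sines: KL = LM·sin M/sin K ≈ 939.57.
Circumradius = LM/(2 sin K) ≈ 480.28.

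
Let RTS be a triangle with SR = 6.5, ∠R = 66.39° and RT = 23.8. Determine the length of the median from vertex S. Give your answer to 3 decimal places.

By the law of cosines, TS² = SR² + RT² − 2·SR·RT·cos R = 484.77, so TS ≈ 22.018.
Median from S: ½√(2·TS² + 2·SR² − RT²) ≈ 11.041.

11.041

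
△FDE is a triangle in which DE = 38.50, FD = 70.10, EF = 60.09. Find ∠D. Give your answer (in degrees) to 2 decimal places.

By the law of cosines, cos D = (FD² + DE² − EF²) / (2·FD·DE) ≈ 0.51604, so ∠D ≈ 58.93°.

58.93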